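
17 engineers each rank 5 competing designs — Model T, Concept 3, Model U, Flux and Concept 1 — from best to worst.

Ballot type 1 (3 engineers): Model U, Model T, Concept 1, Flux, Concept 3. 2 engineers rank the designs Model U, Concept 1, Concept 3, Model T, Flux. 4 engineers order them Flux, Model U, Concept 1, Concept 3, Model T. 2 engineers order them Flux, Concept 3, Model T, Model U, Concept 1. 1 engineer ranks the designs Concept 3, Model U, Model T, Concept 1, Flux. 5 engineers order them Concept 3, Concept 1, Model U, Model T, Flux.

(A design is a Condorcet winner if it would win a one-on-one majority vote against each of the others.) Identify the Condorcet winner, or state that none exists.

Model U

Head-to-head results (17 engineers):
Model T vs Concept 3: Model T is ranked higher on 3 ballots, Concept 3 on 14. Concept 3 wins 14–3.
Model T vs Model U: 2 for Model T, 15 for Model U — Model U by 15–2.
Model T vs Flux: Model T is ranked higher on 3+2+1+5 = 11 ballots, Flux on 6. Model T wins 11–6.
Model T vs Concept 1: 6 to 11, Concept 1.
Concept 3 vs Model U: Concept 3 is ranked higher on 2+1+5 = 8 ballots, Model U on 9. Model U wins 9–8.
Concept 3 vs Flux: Concept 3 is ranked higher on 2+1+5 = 8 ballots, Flux on 9. Flux wins 9–8.
Concept 3 vs Concept 1: Concept 3 is ranked higher on 2+1+5 = 8 ballots, Concept 1 on 9. Concept 1 wins 9–8.
Model U vs Flux: 11 to 6, Model U.
Model U vs Concept 1: 3+2+4+2+1 = 12 for Model U, 5 for Concept 1 — Model U by 12–5.
Flux vs Concept 1: Flux is ranked higher on 4+2 = 6 ballots, Concept 1 on 11. Concept 1 wins 11–6.
Only Model U has no losses; Model U is the Condorcet winner.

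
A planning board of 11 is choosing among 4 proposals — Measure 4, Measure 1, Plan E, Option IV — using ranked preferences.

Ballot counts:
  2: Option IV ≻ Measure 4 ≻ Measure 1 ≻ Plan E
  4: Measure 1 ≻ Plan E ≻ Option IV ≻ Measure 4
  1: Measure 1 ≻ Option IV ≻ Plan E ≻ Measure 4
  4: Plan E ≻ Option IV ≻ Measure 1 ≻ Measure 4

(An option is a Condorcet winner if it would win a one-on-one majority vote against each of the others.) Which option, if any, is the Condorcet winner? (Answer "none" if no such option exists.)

none

Head-to-head results (11 council members):
Measure 4 vs Measure 1: Measure 4 preferred on 2 ballots; Measure 1 wins 9–2.
Measure 4 vs Plan E: 2 to 9, Plan E.
Measure 4 vs Option IV: Measure 4 preferred on 0 ballots; Option IV wins 11–0.
Measure 1 vs Plan E: 2+4+1 = 7 for Measure 1, 4 for Plan E — Measure 1 by 7–4.
Measure 1 vs Option IV: Measure 1 preferred on 4+1 = 5 ballots; Option IV wins 6–5.
Plan E vs Option IV: 4+4 = 8 for Plan E, 3 for Option IV — Plan E by 8–3.
Every option loses at least once (Measure 4 loses to Measure 1; Measure 1 loses to Option IV; Plan E loses to Measure 1; Option IV loses to Plan E). The majority relation contains the cycle Measure 1 > Plan E > Option IV > Measure 1, so there is no Condorcet winner.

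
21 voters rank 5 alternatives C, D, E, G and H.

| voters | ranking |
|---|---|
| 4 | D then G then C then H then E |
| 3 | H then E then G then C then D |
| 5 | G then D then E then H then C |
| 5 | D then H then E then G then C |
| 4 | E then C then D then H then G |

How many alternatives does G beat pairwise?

G against each rival (21 voters):
G vs C: 4+3+5+5 = 17 for G, 4 for C — G by 17–4.
G vs D: G is ranked higher on 3+5 = 8 ballots, D on 13. D wins 13–8.
G vs E: 9 to 12, E.
G vs H: G is ranked higher on 4+5 = 9 ballots, H on 12. H wins 12–9.
G beats C; loses to D, E, H — 1 pairwise win.

1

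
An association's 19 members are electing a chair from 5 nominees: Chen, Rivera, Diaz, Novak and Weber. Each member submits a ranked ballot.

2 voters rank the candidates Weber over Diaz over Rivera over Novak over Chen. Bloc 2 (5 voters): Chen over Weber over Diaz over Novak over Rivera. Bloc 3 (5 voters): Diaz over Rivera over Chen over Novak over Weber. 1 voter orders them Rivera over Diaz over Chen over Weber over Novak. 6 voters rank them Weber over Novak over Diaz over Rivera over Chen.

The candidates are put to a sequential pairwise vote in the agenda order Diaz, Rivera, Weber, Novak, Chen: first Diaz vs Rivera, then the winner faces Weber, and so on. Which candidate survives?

Chen

Round 1: Diaz vs Rivera — 18–1, Diaz advances.
Round 2: Diaz vs Weber — 6–13, Weber advances.
Round 3: Weber vs Novak — 14–5, Weber advances.
Round 4: Weber vs Chen — 8–11, Chen advances.
The agenda winner is Chen.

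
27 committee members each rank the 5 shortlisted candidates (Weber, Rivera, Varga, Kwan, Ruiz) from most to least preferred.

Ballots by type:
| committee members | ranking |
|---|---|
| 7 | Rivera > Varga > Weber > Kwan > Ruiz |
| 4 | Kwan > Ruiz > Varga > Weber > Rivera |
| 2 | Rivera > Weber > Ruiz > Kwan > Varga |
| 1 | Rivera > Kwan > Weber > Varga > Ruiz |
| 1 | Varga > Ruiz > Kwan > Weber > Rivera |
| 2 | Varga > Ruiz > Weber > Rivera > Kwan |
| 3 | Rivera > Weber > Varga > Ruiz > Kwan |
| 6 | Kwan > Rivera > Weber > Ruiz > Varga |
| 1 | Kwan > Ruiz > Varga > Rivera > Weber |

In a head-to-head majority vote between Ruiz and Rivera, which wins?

Ballots ranking Ruiz above Rivera: 4 + 1 + 2 + 1 = 8.
Ballots ranking Rivera above Ruiz: 27 − 8 = 19.
Rivera wins the head-to-head 19–8.

Rivera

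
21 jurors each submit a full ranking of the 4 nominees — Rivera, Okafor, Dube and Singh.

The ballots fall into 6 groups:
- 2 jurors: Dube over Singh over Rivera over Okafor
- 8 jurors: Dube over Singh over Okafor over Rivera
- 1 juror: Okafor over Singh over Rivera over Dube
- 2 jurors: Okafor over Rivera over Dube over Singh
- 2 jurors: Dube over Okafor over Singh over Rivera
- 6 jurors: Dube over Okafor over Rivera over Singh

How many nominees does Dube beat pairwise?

3

Dube against each rival (21 jurors):
Dube vs Rivera: Dube is ranked higher on 2+8+2+6 = 18 ballots, Rivera on 3. Dube wins 18–3.
Dube vs Okafor: Dube, 18–3.
Dube vs Singh: Dube is ranked higher on 2+8+2+2+6 = 20 ballots, Singh on 1. Dube wins 20–1.
Dube beats Rivera, Okafor, Singh — 3 pairwise wins.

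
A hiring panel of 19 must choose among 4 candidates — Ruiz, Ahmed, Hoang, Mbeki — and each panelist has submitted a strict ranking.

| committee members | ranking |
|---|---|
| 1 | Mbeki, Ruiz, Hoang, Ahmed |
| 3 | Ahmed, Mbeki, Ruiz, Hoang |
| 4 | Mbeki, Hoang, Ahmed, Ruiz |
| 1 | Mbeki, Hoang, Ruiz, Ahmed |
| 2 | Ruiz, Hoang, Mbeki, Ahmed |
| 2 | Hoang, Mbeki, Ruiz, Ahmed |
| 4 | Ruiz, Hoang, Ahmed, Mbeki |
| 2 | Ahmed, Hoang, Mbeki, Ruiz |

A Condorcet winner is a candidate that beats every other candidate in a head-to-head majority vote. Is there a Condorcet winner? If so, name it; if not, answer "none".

Pairwise majorities:
Ruiz vs Ahmed: 1+1+2+2+4 = 10 for Ruiz, 9 for Ahmed — Ruiz by 10–9.
Ruiz vs Hoang: 1+3+2+4 = 10 for Ruiz, 9 for Hoang — Ruiz by 10–9.
Ruiz vs Mbeki: Ruiz is ranked higher on 2+4 = 6 ballots, Mbeki on 13. Mbeki wins 13–6.
Ahmed vs Hoang: Ahmed is ranked higher on 3+2 = 5 ballots, Hoang on 14. Hoang wins 14–5.
Ahmed vs Mbeki: Ahmed is ranked higher on 3+4+2 = 9 ballots, Mbeki on 10. Mbeki wins 10–9.
Hoang vs Mbeki: 10 to 9, Hoang.
Each candidate drops at least one matchup (Ruiz loses to Mbeki; Ahmed loses to Ruiz; Hoang loses to Ruiz; Mbeki loses to Hoang); the cycle Ruiz > Hoang > Mbeki > Ruiz rules out a Condorcet winner.

none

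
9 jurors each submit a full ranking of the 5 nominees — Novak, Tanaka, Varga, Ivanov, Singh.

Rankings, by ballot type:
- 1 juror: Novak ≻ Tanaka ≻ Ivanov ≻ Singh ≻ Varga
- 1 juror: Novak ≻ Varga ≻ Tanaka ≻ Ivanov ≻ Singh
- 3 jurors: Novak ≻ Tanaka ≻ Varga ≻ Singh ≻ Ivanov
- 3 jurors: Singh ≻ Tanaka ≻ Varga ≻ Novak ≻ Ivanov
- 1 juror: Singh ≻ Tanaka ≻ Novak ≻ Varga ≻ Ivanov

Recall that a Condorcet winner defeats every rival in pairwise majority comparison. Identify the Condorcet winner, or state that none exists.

Check each pair by majority over 9 ballots:
Novak vs Tanaka: Novak, 5–4.
Novak vs Varga: Novak is ranked higher on 1+1+3+1 = 6 ballots, Varga on 3. Novak wins 6–3.
Novak vs Ivanov: Novak is ranked higher on 1+1+3+3+1 = 9 ballots, Ivanov on 0. Novak wins 9–0.
Novak–Singh: Novak 5–4.
Tanaka vs Varga: Tanaka preferred on 1+3+3+1 = 8 ballots; Tanaka wins 8–1.
Tanaka vs Ivanov: Tanaka preferred on 1+1+3+3+1 = 9 ballots; Tanaka wins 9–0.
Tanaka vs Singh: Tanaka wins 5–4.
Varga–Ivanov: Varga 8–1.
Varga–Singh: Singh 5–4.
Ivanov vs Singh: 1+1 = 2 for Ivanov, 7 for Singh — Singh by 7–2.
Novak beats each of Tanaka, Varga, Ivanov, Singh — Novak is the Condorcet winner.

Novak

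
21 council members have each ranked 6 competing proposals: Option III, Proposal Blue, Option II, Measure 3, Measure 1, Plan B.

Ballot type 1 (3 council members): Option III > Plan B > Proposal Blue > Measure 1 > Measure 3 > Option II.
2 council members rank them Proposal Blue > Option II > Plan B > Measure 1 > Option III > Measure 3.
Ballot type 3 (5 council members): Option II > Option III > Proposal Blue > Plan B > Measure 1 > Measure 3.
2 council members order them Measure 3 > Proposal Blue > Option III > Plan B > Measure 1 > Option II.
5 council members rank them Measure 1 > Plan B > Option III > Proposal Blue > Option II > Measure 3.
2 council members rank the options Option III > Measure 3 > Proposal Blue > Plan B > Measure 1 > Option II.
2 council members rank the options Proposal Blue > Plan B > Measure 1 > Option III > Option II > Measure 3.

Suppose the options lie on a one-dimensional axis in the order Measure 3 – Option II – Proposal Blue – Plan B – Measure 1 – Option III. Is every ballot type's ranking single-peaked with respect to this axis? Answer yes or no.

Axis positions: Measure 3=1, Option II=2, Proposal Blue=3, Plan B=4, Measure 1=5, Option III=6.
Ballot type 1: ranking walks positions 6-4-3-5-1-2; Plan B is ranked above Measure 1 even though Measure 1 lies between Plan B and the peak Option III on the axis — preferences dip and rise again. Not single-peaked.
Ballot type 2 (peak Proposal Blue at position 3): ranking walks positions 3-2-4-5-6-1, expanding outward from the peak — single-peaked.
Ballot type 3: ranking walks positions 2-6-3-4-5-1; Option III is ranked above Proposal Blue even though Proposal Blue lies between Option III and the peak Option II on the axis — preferences dip and rise again. Not single-peaked.
Ballot type 4: ranking walks positions 1-3-6-4-5-2; Proposal Blue is ranked above Option II even though Option II lies between Proposal Blue and the peak Measure 3 on the axis — preferences dip and rise again. Not single-peaked.
Ballot type 5 (peak Measure 1 at position 5): ranking walks positions 5-4-6-3-2-1, expanding outward from the peak — single-peaked.
Ballot type 6: ranking walks positions 6-1-3-4-5-2; Measure 3 is ranked above Measure 1 even though Measure 1 lies between Measure 3 and the peak Option III on the axis — preferences dip and rise again. Not single-peaked.
Ballot type 7 (peak Proposal Blue at position 3): ranking walks positions 3-4-5-6-2-1, expanding outward from the peak — single-peaked.
Ballot type 1 violates single-peakedness, so the profile is not single-peaked on this axis.

no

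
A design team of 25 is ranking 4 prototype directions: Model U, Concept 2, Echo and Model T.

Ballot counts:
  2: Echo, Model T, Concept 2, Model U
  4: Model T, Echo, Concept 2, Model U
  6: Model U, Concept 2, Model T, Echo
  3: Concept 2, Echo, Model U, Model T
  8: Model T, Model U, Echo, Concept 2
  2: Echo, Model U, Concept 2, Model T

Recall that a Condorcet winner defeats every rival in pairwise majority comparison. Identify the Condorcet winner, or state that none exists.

Model T

Check each pair by majority over 25 ballots:
Model U vs Concept 2: Model U, 16–9.
Model U vs Echo: Model U wins 14–11.
Model U vs Model T: Model T wins 14–11.
Concept 2 vs Echo: Echo, 16–9.
Concept 2 vs Model T: Model T, 14–11.
Echo–Model T: Model T 18–7.
Model T beats each of Model U, Concept 2, Echo — Model T is the Condorcet winner.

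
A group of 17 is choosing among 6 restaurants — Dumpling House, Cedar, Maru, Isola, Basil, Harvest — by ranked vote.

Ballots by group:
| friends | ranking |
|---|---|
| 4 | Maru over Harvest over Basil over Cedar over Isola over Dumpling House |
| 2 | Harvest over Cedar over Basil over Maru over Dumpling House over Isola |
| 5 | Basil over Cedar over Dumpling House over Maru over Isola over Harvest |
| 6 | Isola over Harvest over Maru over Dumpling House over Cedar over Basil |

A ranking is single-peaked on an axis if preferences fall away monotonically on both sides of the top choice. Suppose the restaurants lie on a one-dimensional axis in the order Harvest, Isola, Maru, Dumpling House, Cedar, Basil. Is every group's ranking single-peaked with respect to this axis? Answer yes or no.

no

Axis positions: Harvest=1, Isola=2, Maru=3, Dumpling House=4, Cedar=5, Basil=6.
Group 1: ranking walks positions 3-1-6-5-2-4; Harvest is ranked above Isola even though Isola lies between Harvest and the peak Maru on the axis — preferences dip and rise again. Not single-peaked.
Group 2: ranking walks positions 1-5-6-3-4-2; Cedar is ranked above Isola even though Isola lies between Cedar and the peak Harvest on the axis — preferences dip and rise again. Not single-peaked.
Group 3 (peak Basil at position 6): ranking walks positions 6-5-4-3-2-1, expanding outward from the peak — single-peaked.
Group 4 (peak Isola at position 2): ranking walks positions 2-1-3-4-5-6, expanding outward from the peak — single-peaked.
Group 1 violates single-peakedness, so the profile is not single-peaked on this axis.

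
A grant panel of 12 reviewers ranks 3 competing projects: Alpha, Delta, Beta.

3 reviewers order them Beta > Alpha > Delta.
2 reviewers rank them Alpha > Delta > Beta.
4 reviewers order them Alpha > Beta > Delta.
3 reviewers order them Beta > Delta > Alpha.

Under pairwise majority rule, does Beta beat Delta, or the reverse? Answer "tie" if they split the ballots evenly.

Beta

Ballots ranking Beta above Delta: 3 + 4 + 3 = 10.
Ballots ranking Delta above Beta: 12 − 10 = 2.
Beta wins the head-to-head 10–2.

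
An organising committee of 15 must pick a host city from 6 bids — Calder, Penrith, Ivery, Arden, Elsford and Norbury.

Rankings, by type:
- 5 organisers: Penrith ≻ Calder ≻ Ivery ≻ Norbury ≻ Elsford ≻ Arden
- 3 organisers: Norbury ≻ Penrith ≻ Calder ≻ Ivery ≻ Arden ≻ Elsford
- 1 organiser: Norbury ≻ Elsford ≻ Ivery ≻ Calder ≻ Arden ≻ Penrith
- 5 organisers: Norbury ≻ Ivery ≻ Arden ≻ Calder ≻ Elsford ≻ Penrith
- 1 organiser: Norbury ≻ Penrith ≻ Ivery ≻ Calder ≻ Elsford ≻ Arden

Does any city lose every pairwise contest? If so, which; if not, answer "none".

Elsford

Head-to-head results (15 organisers):
Calder–Penrith: Penrith 9–6.
Calder vs Ivery: Calder, 8–7.
Calder vs Arden: 5+3+1+1 = 10 for Calder, 5 for Arden — Calder by 10–5.
Calder vs Elsford: 14 to 1, Calder.
Calder–Norbury: Norbury 10–5.
Penrith vs Ivery: Penrith preferred on 5+3+1 = 9 ballots; Penrith wins 9–6.
Penrith vs Arden: 9 to 6, Penrith.
Penrith vs Elsford: Penrith, 9–6.
Penrith–Norbury: Norbury 10–5.
Ivery vs Arden: 5+3+1+5+1 = 15 for Ivery, 0 for Arden — Ivery by 15–0.
Ivery vs Elsford: Ivery wins 14–1.
Ivery–Norbury: Norbury 10–5.
Arden vs Elsford: 3+5 = 8 for Arden, 7 for Elsford — Arden by 8–7.
Arden vs Norbury: Arden is ranked higher on 0 ballots, Norbury on 15. Norbury wins 15–0.
Elsford vs Norbury: Elsford preferred on 0 ballots; Norbury wins 15–0.
Elsford loses to every other city — it is the Condorcet loser.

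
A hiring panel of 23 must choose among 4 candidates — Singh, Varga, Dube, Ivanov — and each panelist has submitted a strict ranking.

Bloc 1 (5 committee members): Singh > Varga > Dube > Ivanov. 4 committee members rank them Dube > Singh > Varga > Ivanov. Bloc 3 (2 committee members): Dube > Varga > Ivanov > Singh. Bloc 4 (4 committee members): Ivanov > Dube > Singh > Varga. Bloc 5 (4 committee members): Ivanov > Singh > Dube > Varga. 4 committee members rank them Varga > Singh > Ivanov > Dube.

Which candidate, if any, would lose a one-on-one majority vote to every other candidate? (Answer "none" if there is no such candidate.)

none

Pairwise majorities:
Singh vs Varga: Singh is ranked higher on 5+4+4+4 = 17 ballots, Varga on 6. Singh wins 17–6.
Singh vs Dube: Singh preferred on 5+4+4 = 13 ballots; Singh wins 13–10.
Singh vs Ivanov: Singh wins 13–10.
Varga–Dube: Dube 14–9.
Varga vs Ivanov: Varga, 15–8.
Dube vs Ivanov: Dube is ranked higher on 5+4+2 = 11 ballots, Ivanov on 12. Ivanov wins 12–11.
No candidate is winless: Singh beats Varga; Varga beats Ivanov; Dube beats Varga; Ivanov beats Dube. There is no Condorcet loser.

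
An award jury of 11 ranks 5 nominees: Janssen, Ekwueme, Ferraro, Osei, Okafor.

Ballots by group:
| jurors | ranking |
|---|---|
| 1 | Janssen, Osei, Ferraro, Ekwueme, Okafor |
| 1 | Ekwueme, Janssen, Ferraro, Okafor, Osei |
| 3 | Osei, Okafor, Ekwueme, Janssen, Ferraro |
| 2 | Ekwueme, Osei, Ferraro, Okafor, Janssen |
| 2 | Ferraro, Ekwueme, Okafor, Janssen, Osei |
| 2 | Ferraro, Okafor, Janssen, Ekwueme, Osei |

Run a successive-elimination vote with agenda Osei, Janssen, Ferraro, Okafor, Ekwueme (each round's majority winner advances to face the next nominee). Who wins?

Ekwueme

Round 1: Osei vs Janssen — 5–6, Janssen advances.
Round 2: Janssen vs Ferraro — 5–6, Ferraro advances.
Round 3: Ferraro vs Okafor — 8–3, Ferraro advances.
Round 4: Ferraro vs Ekwueme — 5–6, Ekwueme advances.
The agenda winner is Ekwueme.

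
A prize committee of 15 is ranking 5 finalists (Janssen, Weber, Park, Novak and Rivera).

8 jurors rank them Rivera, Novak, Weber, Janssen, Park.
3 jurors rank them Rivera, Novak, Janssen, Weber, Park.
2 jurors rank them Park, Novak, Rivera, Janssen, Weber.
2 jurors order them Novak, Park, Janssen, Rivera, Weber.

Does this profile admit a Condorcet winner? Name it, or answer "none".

Rivera

Head-to-head results (15 jurors):
Janssen vs Weber: 7 to 8, Weber.
Janssen vs Park: 8+3 = 11 for Janssen, 4 for Park — Janssen by 11–4.
Janssen vs Novak: 0 to 15, Novak.
Janssen vs Rivera: Janssen preferred on 2 ballots; Rivera wins 13–2.
Weber vs Park: 11 to 4, Weber.
Weber vs Novak: 0 for Weber, 15 for Novak — Novak by 15–0.
Weber vs Rivera: Weber is ranked higher on 0 ballots, Rivera on 15. Rivera wins 15–0.
Park vs Novak: Park is ranked higher on 2 ballots, Novak on 13. Novak wins 13–2.
Park vs Rivera: 4 to 11, Rivera.
Novak vs Rivera: 2+2 = 4 for Novak, 11 for Rivera — Rivera by 11–4.
Rivera wins every pairwise contest, so Rivera is the Condorcet winner.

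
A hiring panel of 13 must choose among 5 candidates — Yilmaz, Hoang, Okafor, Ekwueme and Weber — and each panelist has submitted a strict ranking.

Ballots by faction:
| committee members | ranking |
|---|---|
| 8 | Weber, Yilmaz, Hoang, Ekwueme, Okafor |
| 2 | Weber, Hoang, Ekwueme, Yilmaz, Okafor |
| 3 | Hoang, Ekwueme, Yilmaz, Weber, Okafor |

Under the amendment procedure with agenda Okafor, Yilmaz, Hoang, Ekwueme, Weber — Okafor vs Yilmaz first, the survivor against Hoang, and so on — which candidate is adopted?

Weber

Round 1: Okafor vs Yilmaz — 0–13, Yilmaz advances.
Round 2: Yilmaz vs Hoang — 8–5, Yilmaz advances.
Round 3: Yilmaz vs Ekwueme — 8–5, Yilmaz advances.
Round 4: Yilmaz vs Weber — 3–10, Weber advances.
The agenda winner is Weber.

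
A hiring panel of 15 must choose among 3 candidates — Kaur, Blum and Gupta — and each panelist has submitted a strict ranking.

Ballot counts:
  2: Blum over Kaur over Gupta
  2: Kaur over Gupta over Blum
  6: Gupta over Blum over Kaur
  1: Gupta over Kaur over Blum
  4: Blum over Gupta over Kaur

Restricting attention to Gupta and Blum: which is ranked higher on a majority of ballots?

Gupta

Ballots ranking Gupta above Blum: 2 + 6 + 1 = 9.
Ballots ranking Blum above Gupta: 15 − 9 = 6.
Gupta wins the head-to-head 9–6.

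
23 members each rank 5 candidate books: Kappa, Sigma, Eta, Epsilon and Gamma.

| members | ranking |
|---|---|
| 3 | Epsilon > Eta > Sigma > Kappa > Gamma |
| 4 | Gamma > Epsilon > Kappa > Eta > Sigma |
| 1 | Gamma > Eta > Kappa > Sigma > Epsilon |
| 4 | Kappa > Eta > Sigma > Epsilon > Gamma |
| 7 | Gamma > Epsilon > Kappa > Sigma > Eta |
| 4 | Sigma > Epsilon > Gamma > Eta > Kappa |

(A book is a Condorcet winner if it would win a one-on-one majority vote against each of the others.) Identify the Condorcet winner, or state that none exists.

Pairwise majorities:
Kappa–Sigma: Kappa 16–7.
Kappa–Eta: Kappa 15–8.
Kappa vs Epsilon: Kappa is ranked higher on 1+4 = 5 ballots, Epsilon on 18. Epsilon wins 18–5.
Kappa vs Gamma: Kappa is ranked higher on 3+4 = 7 ballots, Gamma on 16. Gamma wins 16–7.
Sigma vs Eta: 7+4 = 11 for Sigma, 12 for Eta — Eta by 12–11.
Sigma vs Epsilon: 1+4+4 = 9 for Sigma, 14 for Epsilon — Epsilon by 14–9.
Sigma vs Gamma: Gamma, 12–11.
Eta vs Epsilon: Eta preferred on 1+4 = 5 ballots; Epsilon wins 18–5.
Eta vs Gamma: Eta preferred on 3+4 = 7 ballots; Gamma wins 16–7.
Epsilon vs Gamma: Gamma wins 12–11.
Only Gamma has no losses; Gamma is the Condorcet winner.

Gamma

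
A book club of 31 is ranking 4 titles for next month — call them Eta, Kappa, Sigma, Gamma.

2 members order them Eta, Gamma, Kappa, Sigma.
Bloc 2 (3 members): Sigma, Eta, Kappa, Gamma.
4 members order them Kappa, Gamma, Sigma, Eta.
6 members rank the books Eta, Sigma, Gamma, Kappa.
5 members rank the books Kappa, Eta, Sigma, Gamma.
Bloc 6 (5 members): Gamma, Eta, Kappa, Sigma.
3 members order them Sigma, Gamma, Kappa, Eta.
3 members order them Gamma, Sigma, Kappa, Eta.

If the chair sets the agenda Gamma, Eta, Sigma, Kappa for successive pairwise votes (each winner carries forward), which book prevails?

Eta

Round 1: Gamma vs Eta — 15–16, Eta advances.
Round 2: Eta vs Sigma — 18–13, Eta advances.
Round 3: Eta vs Kappa — 16–15, Eta advances.
The agenda winner is Eta.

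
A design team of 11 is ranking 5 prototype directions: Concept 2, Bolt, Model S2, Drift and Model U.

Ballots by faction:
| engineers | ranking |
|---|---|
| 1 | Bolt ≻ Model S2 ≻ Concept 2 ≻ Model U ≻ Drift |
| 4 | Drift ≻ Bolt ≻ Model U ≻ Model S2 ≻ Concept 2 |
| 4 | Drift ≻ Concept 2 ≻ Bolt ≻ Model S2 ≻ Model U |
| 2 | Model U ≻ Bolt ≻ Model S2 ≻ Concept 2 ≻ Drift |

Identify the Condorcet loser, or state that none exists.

Concept 2

Pairwise majorities:
Concept 2 vs Bolt: Concept 2 is ranked higher on 4 ballots, Bolt on 7. Bolt wins 7–4.
Concept 2 vs Model S2: Concept 2 is ranked higher on 4 ballots, Model S2 on 7. Model S2 wins 7–4.
Concept 2 vs Drift: Drift wins 8–3.
Concept 2 vs Model U: Model U wins 6–5.
Bolt vs Model S2: Bolt, 11–0.
Bolt vs Drift: Bolt is ranked higher on 1+2 = 3 ballots, Drift on 8. Drift wins 8–3.
Bolt–Model U: Bolt 9–2.
Model S2 vs Drift: Drift, 8–3.
Model S2 vs Model U: Model U, 6–5.
Drift vs Model U: Drift preferred on 4+4 = 8 ballots; Drift wins 8–3.
Only Concept 2 has no wins; Concept 2 is the Condorcet loser.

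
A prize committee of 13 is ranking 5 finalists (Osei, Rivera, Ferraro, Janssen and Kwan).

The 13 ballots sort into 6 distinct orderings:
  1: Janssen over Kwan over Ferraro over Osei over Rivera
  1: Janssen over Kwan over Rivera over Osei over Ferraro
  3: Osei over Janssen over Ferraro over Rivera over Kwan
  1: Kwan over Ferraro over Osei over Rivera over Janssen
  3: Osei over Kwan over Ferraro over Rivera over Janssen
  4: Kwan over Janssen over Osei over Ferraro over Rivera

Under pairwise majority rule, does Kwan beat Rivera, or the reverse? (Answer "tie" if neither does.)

Ballots ranking Kwan above Rivera: 1 + 1 + 1 + 3 + 4 = 10.
Ballots ranking Rivera above Kwan: 13 − 10 = 3.
Kwan wins the head-to-head 10–3.

Kwan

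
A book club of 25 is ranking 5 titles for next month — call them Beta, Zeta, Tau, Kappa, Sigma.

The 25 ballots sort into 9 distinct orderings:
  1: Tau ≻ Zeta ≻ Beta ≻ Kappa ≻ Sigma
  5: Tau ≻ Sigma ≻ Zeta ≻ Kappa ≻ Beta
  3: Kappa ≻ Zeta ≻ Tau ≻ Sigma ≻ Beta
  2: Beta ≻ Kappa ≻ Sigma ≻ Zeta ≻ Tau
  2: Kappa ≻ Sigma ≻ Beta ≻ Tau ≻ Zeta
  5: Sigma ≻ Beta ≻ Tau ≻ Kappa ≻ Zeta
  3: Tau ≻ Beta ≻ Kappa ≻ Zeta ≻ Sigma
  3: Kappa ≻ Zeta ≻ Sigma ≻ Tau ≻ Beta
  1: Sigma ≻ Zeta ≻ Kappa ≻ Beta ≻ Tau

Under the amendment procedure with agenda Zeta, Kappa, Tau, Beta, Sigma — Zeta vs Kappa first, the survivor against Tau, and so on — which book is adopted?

Round 1: Zeta vs Kappa — 7–18, Kappa advances.
Round 2: Kappa vs Tau — 11–14, Tau advances.
Round 3: Tau vs Beta — 15–10, Tau advances.
Round 4: Tau vs Sigma — 12–13, Sigma advances.
Sigma survives the agenda.

Sigma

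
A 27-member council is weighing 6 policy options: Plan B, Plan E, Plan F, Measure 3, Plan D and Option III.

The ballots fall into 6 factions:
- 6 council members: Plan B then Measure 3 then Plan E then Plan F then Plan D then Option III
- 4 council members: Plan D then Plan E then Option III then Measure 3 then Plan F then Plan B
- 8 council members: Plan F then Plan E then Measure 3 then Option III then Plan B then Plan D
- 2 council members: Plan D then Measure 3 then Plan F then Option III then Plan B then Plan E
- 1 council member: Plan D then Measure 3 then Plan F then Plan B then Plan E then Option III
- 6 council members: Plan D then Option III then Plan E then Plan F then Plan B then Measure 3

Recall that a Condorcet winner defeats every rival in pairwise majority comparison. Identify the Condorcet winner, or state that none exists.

Pairwise majorities:
Plan B–Plan E: Plan E 18–9.
Plan B vs Plan F: Plan F, 21–6.
Plan B–Measure 3: Measure 3 15–12.
Plan B vs Plan D: Plan B, 14–13.
Plan B vs Option III: Plan B is ranked higher on 6+1 = 7 ballots, Option III on 20. Option III wins 20–7.
Plan E vs Plan F: 16 to 11, Plan E.
Plan E–Measure 3: Plan E 18–9.
Plan E vs Plan D: Plan E preferred on 6+8 = 14 ballots; Plan E wins 14–13.
Plan E vs Option III: Plan E is ranked higher on 6+4+8+1 = 19 ballots, Option III on 8. Plan E wins 19–8.
Plan F vs Measure 3: 8+6 = 14 for Plan F, 13 for Measure 3 — Plan F by 14–13.
Plan F vs Plan D: Plan F preferred on 6+8 = 14 ballots; Plan F wins 14–13.
Plan F vs Option III: 6+8+2+1 = 17 for Plan F, 10 for Option III — Plan F by 17–10.
Measure 3 vs Plan D: Measure 3 preferred on 6+8 = 14 ballots; Measure 3 wins 14–13.
Measure 3 vs Option III: 17 to 10, Measure 3.
Plan D vs Option III: Plan D wins 19–8.
Plan E beats each of Plan B, Plan F, Measure 3, Plan D, Option III — Plan E is the Condorcet winner.

Plan E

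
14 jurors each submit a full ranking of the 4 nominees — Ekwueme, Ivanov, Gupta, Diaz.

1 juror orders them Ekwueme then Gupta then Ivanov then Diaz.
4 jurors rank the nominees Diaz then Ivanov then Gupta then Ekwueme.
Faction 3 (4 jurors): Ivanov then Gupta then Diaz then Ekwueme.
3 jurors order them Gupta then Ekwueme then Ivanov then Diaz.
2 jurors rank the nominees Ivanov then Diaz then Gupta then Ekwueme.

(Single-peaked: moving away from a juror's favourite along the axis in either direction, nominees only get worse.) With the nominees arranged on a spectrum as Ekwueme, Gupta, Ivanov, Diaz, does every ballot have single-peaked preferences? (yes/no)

Axis positions: Ekwueme=1, Gupta=2, Ivanov=3, Diaz=4.
Faction 1 (peak Ekwueme at position 1): ranking walks positions 1-2-3-4, expanding outward from the peak — single-peaked.
Faction 2 (peak Diaz at position 4): ranking walks positions 4-3-2-1, expanding outward from the peak — single-peaked.
Faction 3 (peak Ivanov at position 3): ranking walks positions 3-2-4-1, expanding outward from the peak — single-peaked.
Faction 4 (peak Gupta at position 2): ranking walks positions 2-1-3-4, expanding outward from the peak — single-peaked.
Faction 5 (peak Ivanov at position 3): ranking walks positions 3-4-2-1, expanding outward from the peak — single-peaked.
Every ranking is single-peaked on this axis.

yes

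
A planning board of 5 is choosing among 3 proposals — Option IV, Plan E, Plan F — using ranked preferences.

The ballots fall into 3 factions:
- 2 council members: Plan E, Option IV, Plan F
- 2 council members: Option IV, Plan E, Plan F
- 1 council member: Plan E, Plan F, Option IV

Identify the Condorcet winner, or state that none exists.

Pairwise majorities:
Option IV vs Plan E: Plan E wins 3–2.
Option IV vs Plan F: Option IV, 4–1.
Plan E vs Plan F: Plan E wins 5–0.
Plan E defeats every rival head-to-head and is the Condorcet winner.

Plan E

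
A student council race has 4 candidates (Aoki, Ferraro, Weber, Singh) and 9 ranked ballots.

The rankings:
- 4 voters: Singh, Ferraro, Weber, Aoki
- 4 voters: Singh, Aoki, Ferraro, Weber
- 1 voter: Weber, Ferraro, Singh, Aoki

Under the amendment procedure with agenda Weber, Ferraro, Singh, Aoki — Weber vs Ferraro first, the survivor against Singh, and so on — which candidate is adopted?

Round 1: Weber vs Ferraro — 1–8, Ferraro advances.
Round 2: Ferraro vs Singh — 1–8, Singh advances.
Round 3: Singh vs Aoki — 9–0, Singh advances.
Singh survives the agenda.

Singh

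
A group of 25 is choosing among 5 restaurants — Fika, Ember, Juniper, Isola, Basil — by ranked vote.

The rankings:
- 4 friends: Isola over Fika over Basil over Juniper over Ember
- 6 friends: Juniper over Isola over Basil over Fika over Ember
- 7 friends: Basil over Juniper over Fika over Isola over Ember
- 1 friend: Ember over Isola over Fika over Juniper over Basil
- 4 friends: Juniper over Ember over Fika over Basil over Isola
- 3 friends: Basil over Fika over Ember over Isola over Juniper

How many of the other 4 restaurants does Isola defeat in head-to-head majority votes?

Isola against each rival (25 friends):
Isola vs Fika: 11 to 14, Fika.
Isola–Ember: Isola 17–8.
Isola vs Juniper: Juniper, 17–8.
Isola vs Basil: Basil, 14–11.
Isola beats Ember; loses to Fika, Juniper, Basil — 1 pairwise win.

1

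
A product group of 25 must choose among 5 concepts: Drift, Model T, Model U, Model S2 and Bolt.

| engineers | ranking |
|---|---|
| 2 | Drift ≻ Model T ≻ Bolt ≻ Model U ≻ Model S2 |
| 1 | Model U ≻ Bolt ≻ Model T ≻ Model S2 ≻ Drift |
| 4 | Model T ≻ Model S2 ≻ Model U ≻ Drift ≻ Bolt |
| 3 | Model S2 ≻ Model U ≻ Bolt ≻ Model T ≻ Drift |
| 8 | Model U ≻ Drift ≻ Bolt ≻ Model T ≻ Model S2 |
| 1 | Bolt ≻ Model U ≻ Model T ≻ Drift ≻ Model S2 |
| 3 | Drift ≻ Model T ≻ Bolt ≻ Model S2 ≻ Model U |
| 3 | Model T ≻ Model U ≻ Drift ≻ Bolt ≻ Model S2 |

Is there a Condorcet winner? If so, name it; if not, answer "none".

Model U

Pairwise majorities:
Drift vs Model T: Drift is ranked higher on 2+8+3 = 13 ballots, Model T on 12. Drift wins 13–12.
Drift vs Model U: 5 to 20, Model U.
Drift vs Model S2: 2+8+1+3+3 = 17 for Drift, 8 for Model S2 — Drift by 17–8.
Drift vs Bolt: Drift preferred on 2+4+8+3+3 = 20 ballots; Drift wins 20–5.
Model T vs Model U: Model T preferred on 2+4+3+3 = 12 ballots; Model U wins 13–12.
Model T vs Model S2: 22 for Model T, 3 for Model S2 — Model T by 22–3.
Model T vs Bolt: 2+4+3+3 = 12 for Model T, 13 for Bolt — Bolt by 13–12.
Model U vs Model S2: Model U is ranked higher on 2+1+8+1+3 = 15 ballots, Model S2 on 10. Model U wins 15–10.
Model U vs Bolt: Model U preferred on 1+4+3+8+3 = 19 ballots; Model U wins 19–6.
Model S2 vs Bolt: 4+3 = 7 for Model S2, 18 for Bolt — Bolt by 18–7.
Only Model U has no losses; Model U is the Condorcet winner.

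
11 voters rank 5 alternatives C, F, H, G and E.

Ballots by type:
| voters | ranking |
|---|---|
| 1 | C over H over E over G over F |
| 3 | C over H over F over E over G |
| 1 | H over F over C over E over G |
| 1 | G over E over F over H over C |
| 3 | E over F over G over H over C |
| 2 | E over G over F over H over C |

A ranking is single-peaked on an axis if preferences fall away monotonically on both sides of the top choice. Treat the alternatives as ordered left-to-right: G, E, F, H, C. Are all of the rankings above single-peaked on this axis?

Axis positions: G=1, E=2, F=3, H=4, C=5.
Type 1: ranking walks positions 5-4-2-1-3; E is ranked above F even though F lies between E and the peak C on the axis — preferences dip and rise again. Not single-peaked.
Type 2 (peak C at position 5): ranking walks positions 5-4-3-2-1, expanding outward from the peak — single-peaked.
Type 3 (peak H at position 4): ranking walks positions 4-3-5-2-1, expanding outward from the peak — single-peaked.
Type 4 (peak G at position 1): ranking walks positions 1-2-3-4-5, expanding outward from the peak — single-peaked.
Type 5 (peak E at position 2): ranking walks positions 2-3-1-4-5, expanding outward from the peak — single-peaked.
Type 6 (peak E at position 2): ranking walks positions 2-1-3-4-5, expanding outward from the peak — single-peaked.
Type 1 violates single-peakedness, so the profile is not single-peaked on this axis.

no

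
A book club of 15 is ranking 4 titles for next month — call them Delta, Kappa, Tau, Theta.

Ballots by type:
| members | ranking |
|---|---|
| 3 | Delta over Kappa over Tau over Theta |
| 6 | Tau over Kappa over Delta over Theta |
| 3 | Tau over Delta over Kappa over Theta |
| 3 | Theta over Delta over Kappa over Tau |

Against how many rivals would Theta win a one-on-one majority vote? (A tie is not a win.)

Theta against each rival (15 members):
Theta vs Delta: Theta preferred on 3 ballots; Delta wins 12–3.
Theta vs Kappa: 3 to 12, Kappa.
Theta vs Tau: Theta is ranked higher on 3 ballots, Tau on 12. Tau wins 12–3.
Theta beats no one; loses to Delta, Kappa, Tau — 0 pairwise wins.

0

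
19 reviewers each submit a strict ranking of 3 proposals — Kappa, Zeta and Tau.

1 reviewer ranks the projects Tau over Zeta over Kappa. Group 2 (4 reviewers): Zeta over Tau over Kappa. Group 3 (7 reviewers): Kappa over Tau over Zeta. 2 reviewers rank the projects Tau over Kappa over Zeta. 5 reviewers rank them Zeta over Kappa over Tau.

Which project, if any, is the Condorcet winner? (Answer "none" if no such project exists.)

Head-to-head results (19 reviewers):
Kappa vs Zeta: Kappa preferred on 7+2 = 9 ballots; Zeta wins 10–9.
Kappa vs Tau: 12 to 7, Kappa.
Zeta vs Tau: Zeta preferred on 4+5 = 9 ballots; Tau wins 10–9.
No project is unbeaten: Kappa loses to Zeta; Zeta loses to Tau; Tau loses to Kappa. In particular Kappa beats Tau beats Zeta beats Kappa is a majority cycle — no Condorcet winner exists.

none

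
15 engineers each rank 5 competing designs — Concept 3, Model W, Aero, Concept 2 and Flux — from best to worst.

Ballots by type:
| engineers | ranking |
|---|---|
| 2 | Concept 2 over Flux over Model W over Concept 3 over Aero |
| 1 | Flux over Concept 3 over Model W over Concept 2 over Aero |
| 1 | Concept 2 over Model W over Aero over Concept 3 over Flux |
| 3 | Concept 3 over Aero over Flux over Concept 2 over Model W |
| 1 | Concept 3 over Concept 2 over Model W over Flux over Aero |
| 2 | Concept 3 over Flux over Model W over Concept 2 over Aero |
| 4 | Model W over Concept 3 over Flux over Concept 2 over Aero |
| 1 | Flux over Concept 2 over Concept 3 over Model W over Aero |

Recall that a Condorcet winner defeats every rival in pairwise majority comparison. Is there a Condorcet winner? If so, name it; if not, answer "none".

Concept 3

Check each pair by majority over 15 ballots:
Concept 3 vs Model W: Concept 3 preferred on 1+3+1+2+1 = 8 ballots; Concept 3 wins 8–7.
Concept 3 vs Aero: 14 for Concept 3, 1 for Aero — Concept 3 by 14–1.
Concept 3 vs Concept 2: Concept 3 is ranked higher on 1+3+1+2+4 = 11 ballots, Concept 2 on 4. Concept 3 wins 11–4.
Concept 3 vs Flux: Concept 3 preferred on 1+3+1+2+4 = 11 ballots; Concept 3 wins 11–4.
Model W vs Aero: Model W is ranked higher on 12 ballots, Aero on 3. Model W wins 12–3.
Model W vs Concept 2: 1+2+4 = 7 for Model W, 8 for Concept 2 — Concept 2 by 8–7.
Model W vs Flux: 1+1+4 = 6 for Model W, 9 for Flux — Flux by 9–6.
Aero vs Concept 2: Aero is ranked higher on 3 ballots, Concept 2 on 12. Concept 2 wins 12–3.
Aero vs Flux: Aero is ranked higher on 1+3 = 4 ballots, Flux on 11. Flux wins 11–4.
Concept 2 vs Flux: Concept 2 is ranked higher on 2+1+1 = 4 ballots, Flux on 11. Flux wins 11–4.
Concept 3 wins every pairwise contest, so Concept 3 is the Condorcet winner.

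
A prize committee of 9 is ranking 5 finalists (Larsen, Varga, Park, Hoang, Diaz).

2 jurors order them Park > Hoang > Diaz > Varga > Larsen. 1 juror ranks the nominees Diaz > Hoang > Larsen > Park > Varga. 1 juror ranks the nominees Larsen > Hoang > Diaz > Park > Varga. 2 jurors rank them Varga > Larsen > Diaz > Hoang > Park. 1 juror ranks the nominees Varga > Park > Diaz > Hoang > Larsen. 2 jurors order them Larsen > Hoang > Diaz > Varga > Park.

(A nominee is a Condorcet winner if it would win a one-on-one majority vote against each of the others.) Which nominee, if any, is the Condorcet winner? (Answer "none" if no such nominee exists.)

Pairwise majorities:
Larsen–Varga: Varga 5–4.
Larsen vs Park: Larsen, 6–3.
Larsen vs Hoang: Larsen wins 5–4.
Larsen vs Diaz: Larsen, 5–4.
Varga vs Park: Varga wins 5–4.
Varga vs Hoang: Hoang, 6–3.
Varga vs Diaz: Diaz wins 6–3.
Park–Hoang: Hoang 6–3.
Park vs Diaz: Diaz, 6–3.
Hoang vs Diaz: Hoang wins 5–4.
Each nominee drops at least one matchup (Larsen loses to Varga; Varga loses to Hoang; Park loses to Larsen; Hoang loses to Larsen; Diaz loses to Larsen); the cycle Larsen > Hoang > Varga > Larsen rules out a Condorcet winner.

none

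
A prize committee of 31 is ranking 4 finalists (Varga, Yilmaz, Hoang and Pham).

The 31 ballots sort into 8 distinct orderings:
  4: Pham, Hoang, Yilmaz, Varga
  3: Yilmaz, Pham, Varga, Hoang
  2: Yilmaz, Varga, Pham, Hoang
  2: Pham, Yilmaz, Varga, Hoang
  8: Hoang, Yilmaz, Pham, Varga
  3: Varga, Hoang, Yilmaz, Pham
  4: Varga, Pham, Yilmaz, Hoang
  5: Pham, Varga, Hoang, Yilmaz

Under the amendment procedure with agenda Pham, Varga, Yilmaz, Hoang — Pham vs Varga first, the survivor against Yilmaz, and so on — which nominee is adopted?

Hoang

Round 1: Pham vs Varga — 22–9, Pham advances.
Round 2: Pham vs Yilmaz — 15–16, Yilmaz advances.
Round 3: Yilmaz vs Hoang — 11–20, Hoang advances.
The agenda winner is Hoang.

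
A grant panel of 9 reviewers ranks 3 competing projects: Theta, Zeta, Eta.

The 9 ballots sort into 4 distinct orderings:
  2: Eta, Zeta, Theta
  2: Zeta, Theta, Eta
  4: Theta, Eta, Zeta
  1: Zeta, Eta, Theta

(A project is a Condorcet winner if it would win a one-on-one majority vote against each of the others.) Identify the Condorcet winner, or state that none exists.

Head-to-head results (9 reviewers):
Theta vs Zeta: Theta is ranked higher on 4 ballots, Zeta on 5. Zeta wins 5–4.
Theta vs Eta: Theta wins 6–3.
Zeta vs Eta: Zeta is ranked higher on 2+1 = 3 ballots, Eta on 6. Eta wins 6–3.
Each project drops at least one matchup (Theta loses to Zeta; Zeta loses to Eta; Eta loses to Theta); the cycle Theta > Eta > Zeta > Theta rules out a Condorcet winner.

none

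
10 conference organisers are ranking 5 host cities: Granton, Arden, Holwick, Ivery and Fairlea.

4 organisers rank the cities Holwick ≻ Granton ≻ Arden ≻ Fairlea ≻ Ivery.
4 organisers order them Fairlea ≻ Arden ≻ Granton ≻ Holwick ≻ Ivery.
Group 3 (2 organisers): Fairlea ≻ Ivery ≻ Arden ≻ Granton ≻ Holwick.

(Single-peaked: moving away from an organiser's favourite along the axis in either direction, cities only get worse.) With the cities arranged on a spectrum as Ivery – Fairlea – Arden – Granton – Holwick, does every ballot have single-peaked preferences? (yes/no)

Axis positions: Ivery=1, Fairlea=2, Arden=3, Granton=4, Holwick=5.
Group 1 (peak Holwick at position 5): ranking walks positions 5-4-3-2-1, expanding outward from the peak — single-peaked.
Group 2 (peak Fairlea at position 2): ranking walks positions 2-3-4-5-1, expanding outward from the peak — single-peaked.
Group 3 (peak Fairlea at position 2): ranking walks positions 2-1-3-4-5, expanding outward from the peak — single-peaked.
Every ranking is single-peaked on this axis.

yes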